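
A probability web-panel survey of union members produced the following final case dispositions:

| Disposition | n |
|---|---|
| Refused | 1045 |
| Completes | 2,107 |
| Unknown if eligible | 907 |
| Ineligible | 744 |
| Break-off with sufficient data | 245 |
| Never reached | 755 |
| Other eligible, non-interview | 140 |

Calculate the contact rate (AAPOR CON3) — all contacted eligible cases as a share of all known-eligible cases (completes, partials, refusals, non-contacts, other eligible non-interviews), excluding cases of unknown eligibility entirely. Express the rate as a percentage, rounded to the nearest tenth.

Num: 2107 + 245 + 1045 + 140 = 3537
Denom: 2107 + 245 + 1045 + 755 + 140 = 4292
CON3 = 3537 / 4292 = 0.8241

82.4%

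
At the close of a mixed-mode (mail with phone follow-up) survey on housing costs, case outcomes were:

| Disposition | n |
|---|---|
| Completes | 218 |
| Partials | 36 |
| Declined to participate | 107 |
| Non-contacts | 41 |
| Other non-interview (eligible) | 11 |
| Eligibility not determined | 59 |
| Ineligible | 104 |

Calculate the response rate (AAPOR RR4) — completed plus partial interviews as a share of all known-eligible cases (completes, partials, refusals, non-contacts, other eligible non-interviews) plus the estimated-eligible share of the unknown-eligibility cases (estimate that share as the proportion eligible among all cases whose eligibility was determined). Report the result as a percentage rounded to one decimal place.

55.2%

Num: 218 + 36 = 254
Known eligible: 218 + 36 + 107 + 41 + 11 = 413
e = 413 / (413 + 104) = 413 / 517 = 0.7988
e × U: 0.7988 × 59 = 47.13
Denom: 413 + 47.13 = 460.13
RR4 = 254 / 460.13 = 0.5520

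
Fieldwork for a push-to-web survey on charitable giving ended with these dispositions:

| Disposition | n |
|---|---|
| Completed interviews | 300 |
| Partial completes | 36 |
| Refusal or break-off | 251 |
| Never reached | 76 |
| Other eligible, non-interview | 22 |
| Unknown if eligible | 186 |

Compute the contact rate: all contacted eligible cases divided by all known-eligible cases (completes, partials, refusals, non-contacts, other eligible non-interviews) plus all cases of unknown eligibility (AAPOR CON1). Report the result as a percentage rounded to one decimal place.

69.9%

Top = 300 + 36 + 251 + 22 = 609
Base = 300 + 36 + 251 + 76 + 22 + 186 = 871
CON1 = 609 / 871 = 0.6992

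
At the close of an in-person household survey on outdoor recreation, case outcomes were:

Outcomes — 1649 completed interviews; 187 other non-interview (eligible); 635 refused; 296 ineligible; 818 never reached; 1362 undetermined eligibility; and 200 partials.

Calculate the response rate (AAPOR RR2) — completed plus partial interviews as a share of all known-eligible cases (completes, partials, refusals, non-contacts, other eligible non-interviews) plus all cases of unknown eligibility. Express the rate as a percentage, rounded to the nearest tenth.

Numerator: 1649 + 200 = 1849
Denominator: 1649 + 200 + 635 + 818 + 187 + 1362 = 4851
RR2 = 1849 / 4851 = 0.3812

38.1%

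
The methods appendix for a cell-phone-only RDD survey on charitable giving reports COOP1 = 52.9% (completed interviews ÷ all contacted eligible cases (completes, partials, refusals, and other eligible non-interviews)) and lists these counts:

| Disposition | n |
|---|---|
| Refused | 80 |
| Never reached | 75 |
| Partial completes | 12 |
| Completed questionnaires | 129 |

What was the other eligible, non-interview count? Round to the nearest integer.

COOP1 = 129 / D = 0.529
D = 129 / 0.529 = 243.9
Remaining denominator categories sum to 221
other eligible, non-interview = 243.9 − 221 ≈ 23

23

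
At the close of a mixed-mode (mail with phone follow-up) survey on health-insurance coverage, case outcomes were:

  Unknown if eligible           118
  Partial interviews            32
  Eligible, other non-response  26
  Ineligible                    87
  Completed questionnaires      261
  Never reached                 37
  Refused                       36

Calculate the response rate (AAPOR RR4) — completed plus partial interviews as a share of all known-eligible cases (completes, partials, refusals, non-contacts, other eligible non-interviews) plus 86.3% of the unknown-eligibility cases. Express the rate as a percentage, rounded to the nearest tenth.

Numerator = 261 + 32 = 293
Eligible (known) = 261 + 32 + 36 + 37 + 26 = 392
Estimated eligible among unknowns = 0.8630 × 118 = 101.83
Denom = 392 + 101.83 = 493.83
RR4 = 293 / 493.83 = 0.5933

59.3%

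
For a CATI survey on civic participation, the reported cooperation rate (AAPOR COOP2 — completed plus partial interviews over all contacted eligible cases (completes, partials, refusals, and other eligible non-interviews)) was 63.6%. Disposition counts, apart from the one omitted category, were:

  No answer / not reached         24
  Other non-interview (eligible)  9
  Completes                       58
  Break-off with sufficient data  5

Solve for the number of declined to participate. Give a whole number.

Numerator: 58 + 5 = 63
COOP2 = 63 / D = 0.636
D = 63 / 0.636 = 99.1
Rest of base = 72
declined to participate = 99.1 − 72 ≈ 27

27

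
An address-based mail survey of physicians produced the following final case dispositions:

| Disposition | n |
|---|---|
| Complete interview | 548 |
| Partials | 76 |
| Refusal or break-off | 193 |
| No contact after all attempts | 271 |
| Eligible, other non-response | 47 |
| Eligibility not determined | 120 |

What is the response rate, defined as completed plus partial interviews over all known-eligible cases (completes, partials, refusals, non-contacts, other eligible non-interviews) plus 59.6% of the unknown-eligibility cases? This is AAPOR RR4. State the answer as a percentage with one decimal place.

Top = 548 + 76 = 624
Known eligible = 548 + 76 + 193 + 271 + 47 = 1135
Estimated eligible among unknowns = 0.5960 × 120 = 71.52
Denom = 1135 + 71.52 = 1206.52
RR4 = 624 / 1206.52 = 0.5172

51.7%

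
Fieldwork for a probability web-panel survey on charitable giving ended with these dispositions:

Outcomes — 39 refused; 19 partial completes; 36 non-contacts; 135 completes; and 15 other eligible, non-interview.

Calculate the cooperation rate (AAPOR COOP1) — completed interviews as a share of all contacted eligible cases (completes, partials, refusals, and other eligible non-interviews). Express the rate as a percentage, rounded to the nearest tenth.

Num: 135
Denominator: 135 + 19 + 39 + 15 = 208
COOP1 = 135 / 208 = 0.6490

64.9%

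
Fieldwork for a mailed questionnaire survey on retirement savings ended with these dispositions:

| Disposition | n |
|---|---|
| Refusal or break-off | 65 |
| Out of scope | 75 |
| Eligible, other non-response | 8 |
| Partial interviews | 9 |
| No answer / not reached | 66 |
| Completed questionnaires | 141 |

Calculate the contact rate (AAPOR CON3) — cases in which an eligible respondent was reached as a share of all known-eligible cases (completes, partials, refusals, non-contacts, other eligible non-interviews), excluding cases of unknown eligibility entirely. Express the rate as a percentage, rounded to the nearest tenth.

77.2%

Top → 141 + 9 + 65 + 8 = 223
Denom → 141 + 9 + 65 + 66 + 8 = 289
CON3 = 223 / 289 = 0.7716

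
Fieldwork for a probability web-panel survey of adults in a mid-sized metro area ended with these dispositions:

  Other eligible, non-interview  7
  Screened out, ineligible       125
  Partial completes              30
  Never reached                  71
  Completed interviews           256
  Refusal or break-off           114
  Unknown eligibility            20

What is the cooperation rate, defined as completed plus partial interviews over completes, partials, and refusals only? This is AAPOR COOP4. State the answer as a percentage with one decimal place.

71.5%

Num = 256 + 30 = 286
Denom = 256 + 30 + 114 = 400
COOP4 = 286 / 400 = 0.7150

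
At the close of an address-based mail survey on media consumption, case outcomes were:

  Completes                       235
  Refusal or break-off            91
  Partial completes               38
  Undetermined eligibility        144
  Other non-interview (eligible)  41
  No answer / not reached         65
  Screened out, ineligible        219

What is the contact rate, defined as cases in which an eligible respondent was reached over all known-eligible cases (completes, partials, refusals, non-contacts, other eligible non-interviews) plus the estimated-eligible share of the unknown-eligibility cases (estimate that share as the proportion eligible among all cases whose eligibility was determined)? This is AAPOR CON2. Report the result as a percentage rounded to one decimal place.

Num: 235 + 38 + 91 + 41 = 405
Eligible (known): 235 + 38 + 91 + 65 + 41 = 470
e = 470 / (470 + 219) = 470 / 689 = 0.6821
Eligible share of unknowns: 0.6821 × 144 = 98.22
Denominator: 470 + 98.22 = 568.22
CON2 = 405 / 568.22 = 0.7128

71.3%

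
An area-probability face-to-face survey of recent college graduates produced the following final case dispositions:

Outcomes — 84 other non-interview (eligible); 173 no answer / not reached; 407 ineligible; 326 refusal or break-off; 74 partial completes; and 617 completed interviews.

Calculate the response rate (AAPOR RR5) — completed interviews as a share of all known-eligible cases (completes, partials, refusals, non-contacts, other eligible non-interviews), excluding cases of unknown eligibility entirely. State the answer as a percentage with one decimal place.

Top = 617
Denominator = 617 + 74 + 326 + 173 + 84 = 1274
RR5 = 617 / 1274 = 0.4843

48.4%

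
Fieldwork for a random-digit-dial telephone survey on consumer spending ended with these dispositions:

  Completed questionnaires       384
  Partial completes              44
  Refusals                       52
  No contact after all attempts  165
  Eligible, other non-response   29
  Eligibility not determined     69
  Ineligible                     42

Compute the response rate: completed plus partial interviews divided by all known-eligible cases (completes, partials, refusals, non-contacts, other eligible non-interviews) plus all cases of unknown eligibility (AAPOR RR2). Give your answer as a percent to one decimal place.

57.6%

Numerator → 384 + 44 = 428
Base → 384 + 44 + 52 + 165 + 29 + 69 = 743
RR2 = 428 / 743 = 0.5760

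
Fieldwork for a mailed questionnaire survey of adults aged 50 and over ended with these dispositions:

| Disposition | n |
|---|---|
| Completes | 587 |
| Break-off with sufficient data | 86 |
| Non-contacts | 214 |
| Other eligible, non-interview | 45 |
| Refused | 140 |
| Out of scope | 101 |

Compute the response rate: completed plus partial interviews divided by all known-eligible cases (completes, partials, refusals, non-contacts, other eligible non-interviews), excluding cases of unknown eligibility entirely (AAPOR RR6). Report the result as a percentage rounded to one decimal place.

62.8%

Num → 587 + 86 = 673
Base → 587 + 86 + 140 + 214 + 45 = 1072
RR6 = 673 / 1072 = 0.6278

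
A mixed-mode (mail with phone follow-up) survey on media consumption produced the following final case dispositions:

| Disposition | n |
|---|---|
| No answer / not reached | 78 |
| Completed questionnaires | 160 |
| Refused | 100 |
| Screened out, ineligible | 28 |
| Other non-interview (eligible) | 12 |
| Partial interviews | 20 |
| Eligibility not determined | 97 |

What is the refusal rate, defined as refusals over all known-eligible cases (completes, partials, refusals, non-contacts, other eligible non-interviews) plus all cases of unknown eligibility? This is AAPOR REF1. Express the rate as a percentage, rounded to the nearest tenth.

Numerator → 100
Denominator → 160 + 20 + 100 + 78 + 12 + 97 = 467
REF1 = 100 / 467 = 0.2141

21.4%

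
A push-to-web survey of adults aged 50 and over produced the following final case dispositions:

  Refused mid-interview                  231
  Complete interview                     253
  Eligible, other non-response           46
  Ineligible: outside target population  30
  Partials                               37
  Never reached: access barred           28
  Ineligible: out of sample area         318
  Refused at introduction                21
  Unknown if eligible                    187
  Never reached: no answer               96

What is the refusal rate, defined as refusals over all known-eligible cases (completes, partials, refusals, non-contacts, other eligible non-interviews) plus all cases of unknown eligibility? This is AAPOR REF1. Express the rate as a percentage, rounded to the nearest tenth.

28.0%

Declined to participate = 21 + 231 = 252
Non-contacts = 96 + 28 = 124
Not eligible = 30 + 318 = 348
Numerator: 252
Denom: 253 + 37 + 252 + 124 + 46 + 187 = 899
REF1 = 252 / 899 = 0.2803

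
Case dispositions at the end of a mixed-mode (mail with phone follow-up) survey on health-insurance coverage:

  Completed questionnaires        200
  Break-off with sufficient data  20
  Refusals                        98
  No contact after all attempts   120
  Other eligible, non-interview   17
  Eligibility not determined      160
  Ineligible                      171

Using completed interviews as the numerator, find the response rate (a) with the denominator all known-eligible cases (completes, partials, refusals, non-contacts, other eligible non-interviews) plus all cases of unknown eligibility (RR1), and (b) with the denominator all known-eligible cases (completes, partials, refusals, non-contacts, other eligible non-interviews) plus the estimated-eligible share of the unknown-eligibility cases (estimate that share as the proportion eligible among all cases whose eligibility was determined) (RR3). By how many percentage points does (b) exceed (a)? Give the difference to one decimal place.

2.5

Num: 200
Denom: 200 + 20 + 98 + 120 + 17 + 160 = 615
RR1 = 200 / 615 = 0.3252
Known eligible: 200 + 20 + 98 + 120 + 17 = 455
e = 455 / (455 + 171) = 455 / 626 = 0.7268
e × U: 0.7268 × 160 = 116.29
Denom: 455 + 116.29 = 571.29
RR3 = 200 / 571.29 = 0.3501
Difference = 35.01 − 32.52 = 2.49 percentage points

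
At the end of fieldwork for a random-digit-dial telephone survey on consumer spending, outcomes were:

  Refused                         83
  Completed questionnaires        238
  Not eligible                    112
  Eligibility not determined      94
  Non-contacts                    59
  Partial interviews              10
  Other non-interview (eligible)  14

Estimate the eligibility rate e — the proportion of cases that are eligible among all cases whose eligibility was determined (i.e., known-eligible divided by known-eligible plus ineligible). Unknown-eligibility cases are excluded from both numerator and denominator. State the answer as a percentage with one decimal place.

Determined eligible: 238 + 10 + 83 + 59 + 14 = 404
e = 404 / (404 + 112) = 404 / 516 = 0.7829

78.3%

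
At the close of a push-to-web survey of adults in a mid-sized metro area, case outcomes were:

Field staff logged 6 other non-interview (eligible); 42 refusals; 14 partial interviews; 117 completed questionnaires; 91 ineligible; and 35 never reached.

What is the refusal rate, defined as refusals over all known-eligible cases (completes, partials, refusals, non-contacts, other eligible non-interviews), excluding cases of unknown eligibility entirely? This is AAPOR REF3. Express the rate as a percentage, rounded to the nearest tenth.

19.6%

Numerator = 42
Base = 117 + 14 + 42 + 35 + 6 = 214
REF3 = 42 / 214 = 0.1963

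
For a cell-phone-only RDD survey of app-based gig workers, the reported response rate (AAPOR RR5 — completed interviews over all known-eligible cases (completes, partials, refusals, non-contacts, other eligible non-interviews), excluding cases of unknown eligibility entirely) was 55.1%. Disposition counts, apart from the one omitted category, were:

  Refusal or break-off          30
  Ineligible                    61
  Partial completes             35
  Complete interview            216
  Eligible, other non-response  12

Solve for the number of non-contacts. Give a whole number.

99

RR5 = 216 / D = 0.551
D = 216 / 0.551 = 392.0
Rest of base = 293
non-contacts = 392.0 − 293 ≈ 99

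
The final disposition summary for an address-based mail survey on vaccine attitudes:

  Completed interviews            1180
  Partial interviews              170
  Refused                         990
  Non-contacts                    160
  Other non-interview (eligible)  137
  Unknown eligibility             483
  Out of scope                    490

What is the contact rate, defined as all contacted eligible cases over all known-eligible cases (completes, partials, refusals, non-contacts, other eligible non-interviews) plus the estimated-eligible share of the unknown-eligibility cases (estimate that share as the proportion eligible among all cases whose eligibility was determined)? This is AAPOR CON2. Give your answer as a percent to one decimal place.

81.4%

Num = 1180 + 170 + 990 + 137 = 2477
Known eligible = 1180 + 170 + 990 + 160 + 137 = 2637
e = 2637 / (2637 + 490) = 2637 / 3127 = 0.8433
Eligible share of unknowns = 0.8433 × 483 = 407.31
Denominator = 2637 + 407.31 = 3044.31
CON2 = 2477 / 3044.31 = 0.8136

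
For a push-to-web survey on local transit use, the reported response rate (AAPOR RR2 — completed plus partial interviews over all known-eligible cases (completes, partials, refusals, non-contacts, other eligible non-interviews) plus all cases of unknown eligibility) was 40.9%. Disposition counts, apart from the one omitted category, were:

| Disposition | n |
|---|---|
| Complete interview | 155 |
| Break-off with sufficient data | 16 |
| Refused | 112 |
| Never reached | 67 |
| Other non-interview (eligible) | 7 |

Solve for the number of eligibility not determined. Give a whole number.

Numerator: 155 + 16 = 171
RR2 = 171 / D = 0.409
D = 171 / 0.409 = 418.1
Rest of base = 357
eligibility not determined = 418.1 − 357 ≈ 61

61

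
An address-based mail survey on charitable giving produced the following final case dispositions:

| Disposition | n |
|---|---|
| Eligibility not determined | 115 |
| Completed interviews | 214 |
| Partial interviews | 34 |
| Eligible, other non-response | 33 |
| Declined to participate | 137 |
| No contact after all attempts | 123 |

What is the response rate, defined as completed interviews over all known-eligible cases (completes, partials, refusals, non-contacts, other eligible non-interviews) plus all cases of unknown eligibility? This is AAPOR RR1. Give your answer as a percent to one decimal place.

Top: 214
Base: 214 + 34 + 137 + 123 + 33 + 115 = 656
RR1 = 214 / 656 = 0.3262

32.6%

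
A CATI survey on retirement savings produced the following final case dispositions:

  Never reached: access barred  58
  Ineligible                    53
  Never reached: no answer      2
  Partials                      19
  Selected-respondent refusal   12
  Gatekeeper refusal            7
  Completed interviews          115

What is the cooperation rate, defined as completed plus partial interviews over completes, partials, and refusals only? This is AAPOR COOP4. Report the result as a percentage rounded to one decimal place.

87.6%

Refused = 7 + 12 = 19
No contact after all attempts = 2 + 58 = 60
Top = 115 + 19 = 134
Base = 115 + 19 + 19 = 153
COOP4 = 134 / 153 = 0.8758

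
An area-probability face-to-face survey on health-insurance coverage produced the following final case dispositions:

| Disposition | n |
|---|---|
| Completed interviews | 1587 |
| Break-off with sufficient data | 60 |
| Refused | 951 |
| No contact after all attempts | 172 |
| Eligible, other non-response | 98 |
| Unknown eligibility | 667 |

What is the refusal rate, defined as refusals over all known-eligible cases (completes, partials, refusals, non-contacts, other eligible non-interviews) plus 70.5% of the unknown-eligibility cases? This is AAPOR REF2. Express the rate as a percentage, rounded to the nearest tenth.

28.5%

Num → 951
Eligible (known) → 1587 + 60 + 951 + 172 + 98 = 2868
Eligible share of unknowns → 0.7050 × 667 = 470.23
Denom → 2868 + 470.23 = 3338.23
REF2 = 951 / 3338.23 = 0.2849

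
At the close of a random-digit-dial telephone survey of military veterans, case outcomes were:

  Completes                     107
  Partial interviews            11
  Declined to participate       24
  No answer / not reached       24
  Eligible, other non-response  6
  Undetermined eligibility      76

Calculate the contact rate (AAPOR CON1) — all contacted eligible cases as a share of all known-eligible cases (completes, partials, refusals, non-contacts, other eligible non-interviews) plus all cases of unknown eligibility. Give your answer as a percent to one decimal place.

59.7%

Numerator → 107 + 11 + 24 + 6 = 148
Denominator → 107 + 11 + 24 + 24 + 6 + 76 = 248
CON1 = 148 / 248 = 0.5968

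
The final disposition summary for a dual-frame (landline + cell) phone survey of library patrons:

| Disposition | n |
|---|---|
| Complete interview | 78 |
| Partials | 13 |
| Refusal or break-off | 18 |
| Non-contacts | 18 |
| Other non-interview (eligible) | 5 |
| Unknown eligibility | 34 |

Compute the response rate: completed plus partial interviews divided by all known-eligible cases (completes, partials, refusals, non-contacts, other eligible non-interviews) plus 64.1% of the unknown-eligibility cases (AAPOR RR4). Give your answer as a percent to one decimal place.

Top = 78 + 13 = 91
Eligible (known) = 78 + 13 + 18 + 18 + 5 = 132
e × U = 0.6410 × 34 = 21.79
Denominator = 132 + 21.79 = 153.79
RR4 = 91 / 153.79 = 0.5917

59.2%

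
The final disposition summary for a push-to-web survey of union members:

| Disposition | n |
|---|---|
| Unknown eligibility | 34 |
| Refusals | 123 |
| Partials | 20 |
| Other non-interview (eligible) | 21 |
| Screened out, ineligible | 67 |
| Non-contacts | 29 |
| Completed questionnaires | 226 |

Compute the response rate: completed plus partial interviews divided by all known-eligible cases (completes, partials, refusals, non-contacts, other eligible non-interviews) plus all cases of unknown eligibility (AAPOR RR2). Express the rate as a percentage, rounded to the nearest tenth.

54.3%

Numerator → 226 + 20 = 246
Denom → 226 + 20 + 123 + 29 + 21 + 34 = 453
RR2 = 246 / 453 = 0.5430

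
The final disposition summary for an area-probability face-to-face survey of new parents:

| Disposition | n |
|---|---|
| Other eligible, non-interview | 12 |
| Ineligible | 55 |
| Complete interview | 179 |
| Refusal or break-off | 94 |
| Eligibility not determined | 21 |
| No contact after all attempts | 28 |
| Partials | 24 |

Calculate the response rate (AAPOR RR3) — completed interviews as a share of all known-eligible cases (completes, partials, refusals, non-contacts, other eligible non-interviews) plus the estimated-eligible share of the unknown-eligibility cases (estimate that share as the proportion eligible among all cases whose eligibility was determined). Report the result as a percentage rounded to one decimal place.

Numerator: 179
Determined eligible: 179 + 24 + 94 + 28 + 12 = 337
e = 337 / (337 + 55) = 337 / 392 = 0.8597
e × U: 0.8597 × 21 = 18.05
Base: 337 + 18.05 = 355.05
RR3 = 179 / 355.05 = 0.5042

50.4%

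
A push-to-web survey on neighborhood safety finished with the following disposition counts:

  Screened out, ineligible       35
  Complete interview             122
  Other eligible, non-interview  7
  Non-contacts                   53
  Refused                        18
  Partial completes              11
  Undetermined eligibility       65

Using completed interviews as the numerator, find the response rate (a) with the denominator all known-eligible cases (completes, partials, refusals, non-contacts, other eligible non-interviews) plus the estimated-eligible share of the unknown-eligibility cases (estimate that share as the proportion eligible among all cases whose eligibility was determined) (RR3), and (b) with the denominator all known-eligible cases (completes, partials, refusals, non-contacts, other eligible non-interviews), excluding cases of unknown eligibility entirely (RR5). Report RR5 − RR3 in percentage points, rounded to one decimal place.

Num: 122
Known eligible: 122 + 11 + 18 + 53 + 7 = 211
e = 211 / (211 + 35) = 211 / 246 = 0.8577
Eligible share of unknowns: 0.8577 × 65 = 55.75
Denominator: 211 + 55.75 = 266.75
RR3 = 122 / 266.75 = 0.4574
Denominator: 122 + 11 + 18 + 53 + 7 = 211
RR5 = 122 / 211 = 0.5782
Difference = 57.82 − 45.74 = 12.08 percentage points

12.1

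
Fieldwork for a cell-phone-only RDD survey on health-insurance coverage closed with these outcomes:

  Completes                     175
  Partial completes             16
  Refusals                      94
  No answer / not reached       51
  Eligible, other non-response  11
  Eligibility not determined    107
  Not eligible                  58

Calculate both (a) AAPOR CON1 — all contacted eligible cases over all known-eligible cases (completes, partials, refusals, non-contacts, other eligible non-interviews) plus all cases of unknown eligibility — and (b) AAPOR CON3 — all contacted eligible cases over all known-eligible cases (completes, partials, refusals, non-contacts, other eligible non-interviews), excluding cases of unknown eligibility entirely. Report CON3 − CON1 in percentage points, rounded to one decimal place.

20.1

Numerator = 175 + 16 + 94 + 11 = 296
Base = 175 + 16 + 94 + 51 + 11 + 107 = 454
CON1 = 296 / 454 = 0.6520
Base = 175 + 16 + 94 + 51 + 11 = 347
CON3 = 296 / 347 = 0.8530
Difference = 85.30 − 65.20 = 20.10 percentage points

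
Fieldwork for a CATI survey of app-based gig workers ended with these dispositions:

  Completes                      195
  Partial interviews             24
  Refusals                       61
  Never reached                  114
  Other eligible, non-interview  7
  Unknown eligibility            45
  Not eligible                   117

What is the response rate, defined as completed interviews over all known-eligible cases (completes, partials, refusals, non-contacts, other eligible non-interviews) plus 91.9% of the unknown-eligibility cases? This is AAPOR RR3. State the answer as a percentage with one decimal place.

44.1%

Num → 195
Known eligible → 195 + 24 + 61 + 114 + 7 = 401
e × U → 0.9190 × 45 = 41.36
Base → 401 + 41.36 = 442.36
RR3 = 195 / 442.36 = 0.4408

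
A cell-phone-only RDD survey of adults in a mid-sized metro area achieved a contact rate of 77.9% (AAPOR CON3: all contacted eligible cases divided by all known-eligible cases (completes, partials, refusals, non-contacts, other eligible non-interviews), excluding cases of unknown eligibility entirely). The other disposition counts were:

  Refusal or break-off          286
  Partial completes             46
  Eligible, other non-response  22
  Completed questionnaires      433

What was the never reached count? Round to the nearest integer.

223

Top = 433 + 46 + 286 + 22 = 787
CON3 = 787 / D = 0.779
D = 787 / 0.779 = 1010.3
Rest of base = 787
never reached = 1010.3 − 787 ≈ 223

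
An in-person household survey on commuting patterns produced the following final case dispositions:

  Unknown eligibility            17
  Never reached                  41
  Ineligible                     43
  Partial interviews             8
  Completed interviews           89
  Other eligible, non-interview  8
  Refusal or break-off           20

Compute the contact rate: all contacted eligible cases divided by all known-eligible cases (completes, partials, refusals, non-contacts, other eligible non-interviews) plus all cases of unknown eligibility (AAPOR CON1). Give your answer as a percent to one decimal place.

Num = 89 + 8 + 20 + 8 = 125
Denom = 89 + 8 + 20 + 41 + 8 + 17 = 183
CON1 = 125 / 183 = 0.6831

68.3%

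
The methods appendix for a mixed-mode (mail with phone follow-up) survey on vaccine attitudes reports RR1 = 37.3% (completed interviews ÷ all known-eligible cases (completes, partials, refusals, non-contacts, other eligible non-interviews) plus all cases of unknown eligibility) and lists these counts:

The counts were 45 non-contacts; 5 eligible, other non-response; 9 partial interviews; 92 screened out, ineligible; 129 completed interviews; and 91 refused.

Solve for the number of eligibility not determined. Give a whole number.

67

RR1 = 129 / D = 0.373
D = 129 / 0.373 = 345.8
Other denominator terms total 279
eligibility not determined = 345.8 − 279 ≈ 67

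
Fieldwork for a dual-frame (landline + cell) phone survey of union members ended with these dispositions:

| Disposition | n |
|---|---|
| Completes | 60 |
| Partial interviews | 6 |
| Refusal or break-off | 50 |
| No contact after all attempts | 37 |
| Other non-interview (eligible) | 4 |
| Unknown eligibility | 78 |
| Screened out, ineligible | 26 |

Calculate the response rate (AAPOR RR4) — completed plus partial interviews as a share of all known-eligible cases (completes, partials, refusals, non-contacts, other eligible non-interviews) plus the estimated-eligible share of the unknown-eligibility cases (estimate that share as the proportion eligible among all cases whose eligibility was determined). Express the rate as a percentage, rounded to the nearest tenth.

Num = 60 + 6 = 66
Determined eligible = 60 + 6 + 50 + 37 + 4 = 157
e = 157 / (157 + 26) = 157 / 183 = 0.8579
e × U = 0.8579 × 78 = 66.92
Base = 157 + 66.92 = 223.92
RR4 = 66 / 223.92 = 0.2947

29.5%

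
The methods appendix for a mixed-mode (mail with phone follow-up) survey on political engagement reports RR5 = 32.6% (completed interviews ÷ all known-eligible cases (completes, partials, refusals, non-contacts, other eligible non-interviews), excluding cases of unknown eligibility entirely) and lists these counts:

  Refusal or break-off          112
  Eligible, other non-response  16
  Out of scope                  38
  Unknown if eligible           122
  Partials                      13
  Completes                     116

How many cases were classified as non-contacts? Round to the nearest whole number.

99

RR5 = 116 / D = 0.326
D = 116 / 0.326 = 355.8
Rest of base = 257
non-contacts = 355.8 − 257 ≈ 99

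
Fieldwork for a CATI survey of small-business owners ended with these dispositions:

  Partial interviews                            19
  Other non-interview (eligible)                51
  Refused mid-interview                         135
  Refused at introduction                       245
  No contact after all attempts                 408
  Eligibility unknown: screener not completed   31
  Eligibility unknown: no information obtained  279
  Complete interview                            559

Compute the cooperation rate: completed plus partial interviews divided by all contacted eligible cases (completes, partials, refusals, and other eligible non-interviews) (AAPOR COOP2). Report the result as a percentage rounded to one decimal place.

Declined to participate = 245 + 135 = 380
Unknown if eligible = 31 + 279 = 310
Num = 559 + 19 = 578
Base = 559 + 19 + 380 + 51 = 1009
COOP2 = 578 / 1009 = 0.5728

57.3%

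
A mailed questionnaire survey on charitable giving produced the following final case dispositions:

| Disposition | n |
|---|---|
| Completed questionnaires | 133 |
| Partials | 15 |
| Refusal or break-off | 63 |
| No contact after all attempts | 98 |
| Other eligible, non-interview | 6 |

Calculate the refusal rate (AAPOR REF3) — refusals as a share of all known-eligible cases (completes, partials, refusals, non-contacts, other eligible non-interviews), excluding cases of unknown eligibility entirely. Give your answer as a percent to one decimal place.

20.0%

Num: 63
Denom: 133 + 15 + 63 + 98 + 6 = 315
REF3 = 63 / 315 = 0.2000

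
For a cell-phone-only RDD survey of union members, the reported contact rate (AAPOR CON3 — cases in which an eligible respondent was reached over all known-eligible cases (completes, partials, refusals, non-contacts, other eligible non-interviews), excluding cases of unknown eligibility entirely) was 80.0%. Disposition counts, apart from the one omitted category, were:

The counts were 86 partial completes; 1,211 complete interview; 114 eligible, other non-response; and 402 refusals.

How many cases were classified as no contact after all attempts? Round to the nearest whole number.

453

Num: 1211 + 86 + 402 + 114 = 1813
CON3 = 1813 / D = 0.800
D = 1813 / 0.800 = 2266.2
Remaining denominator categories sum to 1813
no contact after all attempts = 2266.2 − 1813 ≈ 453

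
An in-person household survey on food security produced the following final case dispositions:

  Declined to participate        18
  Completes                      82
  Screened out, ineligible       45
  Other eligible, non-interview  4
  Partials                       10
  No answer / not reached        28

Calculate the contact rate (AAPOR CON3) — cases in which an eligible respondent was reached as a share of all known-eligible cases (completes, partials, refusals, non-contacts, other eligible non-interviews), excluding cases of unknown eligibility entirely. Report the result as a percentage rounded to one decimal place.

80.3%

Top: 82 + 10 + 18 + 4 = 114
Denominator: 82 + 10 + 18 + 28 + 4 = 142
CON3 = 114 / 142 = 0.8028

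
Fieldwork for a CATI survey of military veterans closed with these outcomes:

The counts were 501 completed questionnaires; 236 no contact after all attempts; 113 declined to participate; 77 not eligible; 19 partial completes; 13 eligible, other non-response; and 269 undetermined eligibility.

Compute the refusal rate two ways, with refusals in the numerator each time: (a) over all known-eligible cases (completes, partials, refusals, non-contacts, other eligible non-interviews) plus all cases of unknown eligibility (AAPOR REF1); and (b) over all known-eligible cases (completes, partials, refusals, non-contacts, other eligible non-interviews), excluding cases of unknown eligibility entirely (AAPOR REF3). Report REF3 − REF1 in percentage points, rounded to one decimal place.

Top → 113
Denom → 501 + 19 + 113 + 236 + 13 + 269 = 1151
REF1 = 113 / 1151 = 0.0982
Denom → 501 + 19 + 113 + 236 + 13 = 882
REF3 = 113 / 882 = 0.1281
Difference = 12.81 − 9.82 = 2.99 percentage points

3.0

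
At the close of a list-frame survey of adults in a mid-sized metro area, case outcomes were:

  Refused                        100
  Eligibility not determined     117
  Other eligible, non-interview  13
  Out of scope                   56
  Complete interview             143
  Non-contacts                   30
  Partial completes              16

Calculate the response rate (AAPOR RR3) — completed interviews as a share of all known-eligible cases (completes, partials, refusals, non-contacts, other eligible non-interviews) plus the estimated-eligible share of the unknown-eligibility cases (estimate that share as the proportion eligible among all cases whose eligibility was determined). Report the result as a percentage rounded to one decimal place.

Num → 143
Determined eligible → 143 + 16 + 100 + 30 + 13 = 302
e = 302 / (302 + 56) = 302 / 358 = 0.8436
Estimated eligible among unknowns → 0.8436 × 117 = 98.70
Base → 302 + 98.70 = 400.70
RR3 = 143 / 400.70 = 0.3569

35.7%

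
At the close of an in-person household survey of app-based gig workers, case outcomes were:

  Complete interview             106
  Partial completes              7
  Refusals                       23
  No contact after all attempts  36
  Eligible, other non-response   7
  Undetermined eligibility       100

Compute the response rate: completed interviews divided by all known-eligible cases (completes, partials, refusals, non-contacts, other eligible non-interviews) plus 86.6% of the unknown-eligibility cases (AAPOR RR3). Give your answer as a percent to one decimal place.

Num → 106
Eligible (known) → 106 + 7 + 23 + 36 + 7 = 179
e × U → 0.8660 × 100 = 86.60
Base → 179 + 86.60 = 265.60
RR3 = 106 / 265.60 = 0.3991

39.9%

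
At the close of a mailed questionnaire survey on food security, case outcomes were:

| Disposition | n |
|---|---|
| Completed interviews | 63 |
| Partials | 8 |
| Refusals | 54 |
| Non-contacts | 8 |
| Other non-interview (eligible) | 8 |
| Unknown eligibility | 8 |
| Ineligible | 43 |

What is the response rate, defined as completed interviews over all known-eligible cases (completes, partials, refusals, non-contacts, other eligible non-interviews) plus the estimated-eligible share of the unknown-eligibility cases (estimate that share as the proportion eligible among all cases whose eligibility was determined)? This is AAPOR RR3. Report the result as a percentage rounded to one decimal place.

Numerator: 63
Known eligible: 63 + 8 + 54 + 8 + 8 = 141
e = 141 / (141 + 43) = 141 / 184 = 0.7663
Estimated eligible among unknowns: 0.7663 × 8 = 6.13
Base: 141 + 6.13 = 147.13
RR3 = 63 / 147.13 = 0.4282

42.8%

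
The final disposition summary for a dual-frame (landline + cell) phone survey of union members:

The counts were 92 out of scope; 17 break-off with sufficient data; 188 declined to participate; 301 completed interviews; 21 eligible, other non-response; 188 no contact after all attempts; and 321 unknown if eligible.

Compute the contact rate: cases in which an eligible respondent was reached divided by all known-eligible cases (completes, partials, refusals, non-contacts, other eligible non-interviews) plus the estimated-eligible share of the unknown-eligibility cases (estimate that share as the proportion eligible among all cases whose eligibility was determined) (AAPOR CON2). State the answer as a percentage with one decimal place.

Top: 301 + 17 + 188 + 21 = 527
Known eligible: 301 + 17 + 188 + 188 + 21 = 715
e = 715 / (715 + 92) = 715 / 807 = 0.8860
Estimated eligible among unknowns: 0.8860 × 321 = 284.41
Base: 715 + 284.41 = 999.41
CON2 = 527 / 999.41 = 0.5273

52.7%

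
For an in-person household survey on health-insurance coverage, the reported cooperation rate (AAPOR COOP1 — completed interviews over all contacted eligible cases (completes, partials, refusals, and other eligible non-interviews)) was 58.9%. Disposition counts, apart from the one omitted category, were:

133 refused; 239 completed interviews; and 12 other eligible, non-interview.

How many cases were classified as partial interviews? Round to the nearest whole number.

COOP1 = 239 / D = 0.589
D = 239 / 0.589 = 405.8
Other denominator terms total 384
partial interviews = 405.8 − 384 ≈ 22

22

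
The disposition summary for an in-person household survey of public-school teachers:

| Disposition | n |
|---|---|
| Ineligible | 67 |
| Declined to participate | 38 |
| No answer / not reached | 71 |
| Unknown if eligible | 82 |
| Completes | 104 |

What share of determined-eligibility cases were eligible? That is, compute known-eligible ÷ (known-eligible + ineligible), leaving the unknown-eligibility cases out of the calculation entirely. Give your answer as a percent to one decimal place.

76.1%

Determined eligible: 104 + 38 + 71 = 213
e = 213 / (213 + 67) = 213 / 280 = 0.7607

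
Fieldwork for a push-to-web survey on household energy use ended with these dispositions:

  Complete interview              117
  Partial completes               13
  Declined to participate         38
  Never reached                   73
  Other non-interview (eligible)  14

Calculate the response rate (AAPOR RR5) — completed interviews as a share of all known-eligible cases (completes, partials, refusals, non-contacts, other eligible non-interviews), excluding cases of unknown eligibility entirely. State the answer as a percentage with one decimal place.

45.9%

Top = 117
Denominator = 117 + 13 + 38 + 73 + 14 = 255
RR5 = 117 / 255 = 0.4588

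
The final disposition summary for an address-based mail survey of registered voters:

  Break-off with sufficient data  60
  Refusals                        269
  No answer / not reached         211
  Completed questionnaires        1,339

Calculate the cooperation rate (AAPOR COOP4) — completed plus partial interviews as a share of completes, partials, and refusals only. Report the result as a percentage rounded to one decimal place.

Top: 1339 + 60 = 1399
Base: 1339 + 60 + 269 = 1668
COOP4 = 1399 / 1668 = 0.8387

83.9%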